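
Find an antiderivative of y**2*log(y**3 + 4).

Let u = y**3 + 4, so du = (3*y**2) dy.
The integral becomes (1/3)·∫ log(u) du; integrate by parts with u′=log(u), dv′=du.

y**3*log(y**3 + 4)/3 - y**3/3 + 4*log(y**3 + 4)/3 + C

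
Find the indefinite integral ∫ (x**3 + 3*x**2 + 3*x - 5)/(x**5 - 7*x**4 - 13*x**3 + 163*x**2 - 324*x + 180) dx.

337*log(x - 6)/660 - 29*log(x - 3)/24 + 3*log(x - 2)/4 - log(x - 1)/30 - 5*log(x + 5)/264 + C

Factor the denominator: (x - 6)*(x - 3)*(x - 2)*(x - 1)*(x + 5).
Partial-fraction decomposition: -5/(264*(x + 5)) - 1/(30*(x - 1)) + 3/(4*(x - 2)) - 29/(24*(x - 3)) + 337/(660*(x - 6)).
Integrate each term: A/(x−a) contributes A·log|x−a|.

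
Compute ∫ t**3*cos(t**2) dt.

Let u = t², du = 2t dt; rewrite as (1/2)∫ u^1·cos(1u) du.
Now integrate by parts 1 time.

t**2*sin(t**2)/2 + cos(t**2)/2 + C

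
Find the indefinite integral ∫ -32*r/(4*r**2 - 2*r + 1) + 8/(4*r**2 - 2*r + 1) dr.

Let u = 4*r**2 - 2*r + 1, so du = (8*r - 2) dr.
Rewriting, the integral becomes -4·∫ 1/u du = -4·log(u).
Substituting back, u = 4*r**2 - 2*r + 1.

-4*log(4*r**2 - 2*r + 1) + C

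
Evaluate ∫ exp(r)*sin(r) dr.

exp(r)*sin(r)/2 - exp(r)*cos(r)/2 + C

Let I denote the integral. Integrate by parts with u = sin(r), dv = exp(r) dr, so v = exp(r): I = exp(r)*sin(r) − ∫ exp(r)*cos(r) dr.
Apply parts again with u = cos(r), dv = exp(r) dr: ∫ exp(r)*cos(r) dr = exp(r)*cos(r) + I. Substituting back brings back I: I = exp(r)*sin(r) - exp(r)*cos(r) − I.
Solving for I: (1 + 1)·I equals the remaining terms, so I = (1/2)·(exp(r)*sin(r) - exp(r)*cos(r)).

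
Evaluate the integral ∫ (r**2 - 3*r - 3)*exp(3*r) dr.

(9*r**2 - 33*r - 16)*exp(3*r)/27 + C

Use integration by parts with u = r**2 - 3*r - 3, dv = exp(3*r) dr, so v = exp(3*r)/3.
Apply parts 2 times (tabular method): alternate signs, differentiate u down to 0, integrate dv up.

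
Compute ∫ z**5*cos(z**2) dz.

Let u = z², du = 2z dz; rewrite as (1/2)∫ u^2·cos(1u) du.
Now integrate by parts 2 times.

z**4*sin(z**2)/2 + z**2*cos(z**2) - sin(z**2) + C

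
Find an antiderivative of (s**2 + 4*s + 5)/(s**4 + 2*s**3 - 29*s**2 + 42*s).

5*log(s)/42 + 13*log(s - 3)/15 - 17*log(s - 2)/18 - 13*log(s + 7)/315 + C

Factor the denominator: s*(s - 3)*(s - 2)*(s + 7).
Partial-fraction decomposition: -13/(315*(s + 7)) - 17/(18*(s - 2)) + 13/(15*(s - 3)) + 5/(42*s).
Integrate each term: A/(s−a) contributes A·log|s−a|.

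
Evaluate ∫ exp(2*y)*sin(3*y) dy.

2*exp(2*y)*sin(3*y)/13 - 3*exp(2*y)*cos(3*y)/13 + C

Let I denote the integral. Integrate by parts with u = sin(3*y), dv = exp(2*y) dy, so v = exp(2*y)/2: I = exp(2*y)*sin(3*y)/2 − (3/2)·∫ exp(2*y)*cos(3*y) dy.
Apply parts again with u = cos(3*y), dv = exp(2*y) dy: ∫ exp(2*y)*cos(3*y) dy = exp(2*y)*cos(3*y)/2 + (3/2)·I. Substituting back brings back I: I = exp(2*y)*sin(3*y)/2 - 3*exp(2*y)*cos(3*y)/4 − (9/4)·I.
Solving for I: (1 + 9/4)·I equals the remaining terms, so I = (4/13)·(exp(2*y)*sin(3*y)/2 - 3*exp(2*y)*cos(3*y)/4).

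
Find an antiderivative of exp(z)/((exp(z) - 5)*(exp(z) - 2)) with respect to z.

Let u = e^z, du = e^z dz.
The integral becomes ∫ du/((u-2)(u-5)); decompose into partial fractions.

log(exp(z) - 5)/3 - log(exp(z) - 2)/3 + C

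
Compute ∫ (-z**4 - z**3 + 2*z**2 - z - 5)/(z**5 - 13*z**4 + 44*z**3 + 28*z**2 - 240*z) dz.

log(z)/48 - 1451*log(z - 6)/96 + 142*log(z - 5)/7 - 99*log(z - 4)/16 - log(z + 2)/224 + C

Factor the denominator: z*(z - 6)*(z - 5)*(z - 4)*(z + 2).
Partial-fraction decomposition: -1/(224*(z + 2)) - 99/(16*(z - 4)) + 142/(7*(z - 5)) - 1451/(96*(z - 6)) + 1/(48*z).
Integrate each term: A/(z−a) contributes A·log|z−a|.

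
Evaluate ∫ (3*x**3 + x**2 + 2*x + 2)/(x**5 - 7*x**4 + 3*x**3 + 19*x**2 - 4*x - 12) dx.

Factor the denominator: (x - 6)*(x - 2)*(x - 1)*(x + 1)**2.
Partial-fraction decomposition: -74/(441*(x + 1)) + 1/(21*(x + 1)**2) + 2/(5*(x - 1)) - 17/(18*(x - 2)) + 349/(490*(x - 6)).
Integrate each term; A/(x−a) gives A·log|x−a|; A/(x−a)² gives −A/(x−a).

349*log(x - 6)/490 - 17*log(x - 2)/18 + 2*log(x - 1)/5 - 74*log(x + 1)/441 - 1/(21*x + 21) + C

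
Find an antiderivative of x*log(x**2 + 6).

Let u = x**2 + 6, so du = (2*x) dx.
The integral becomes (1/2)·∫ log(u) du; integrate by parts with u′=log(u), dv′=du.

x**2*log(x**2 + 6)/2 - x**2/2 + 3*log(x**2 + 6) + C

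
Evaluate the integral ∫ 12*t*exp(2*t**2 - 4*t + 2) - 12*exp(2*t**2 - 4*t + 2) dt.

Let u = 2*t**2 - 4*t + 2, so du = (4*t - 4) dt.
Rewriting, the integral becomes 3·∫ e^u du = 3·e^u.
Substituting back, u = 2*t**2 - 4*t + 2.

3*exp(2*t**2 - 4*t + 2) + C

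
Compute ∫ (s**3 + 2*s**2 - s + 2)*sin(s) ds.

-s**3*cos(s) + 3*s**2*sin(s) - 2*s**2*cos(s) + 4*s*sin(s) + 7*s*cos(s) - 7*sin(s) + 2*cos(s) + C

Use integration by parts with u = s**3 + 2*s**2 - s + 2, dv = sin(s) ds, so v = -cos(s).
Apply parts 3 times (tabular method): alternate signs, differentiate u down to 0, integrate dv up.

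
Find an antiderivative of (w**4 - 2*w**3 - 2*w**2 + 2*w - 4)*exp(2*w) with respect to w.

(w**4 - 4*w**3 + 4*w**2 - 2*w - 3)*exp(2*w)/2 + C

Use integration by parts with u = w**4 - 2*w**3 - 2*w**2 + 2*w - 4, dv = exp(2*w) dw, so v = exp(2*w)/2.
Apply parts 4 times (tabular method): alternate signs, differentiate u down to 0, integrate dv up.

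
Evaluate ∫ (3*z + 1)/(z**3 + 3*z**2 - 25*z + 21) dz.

log(z - 3)/2 - log(z**2 + 6*z - 7)/4 + C

Factor the denominator: (z - 3)*(z - 1)*(z + 7).
Partial-fraction decomposition: -1/(4*(z + 7)) - 1/(4*(z - 1)) + 1/(2*(z - 3)).
Integrate each term: A/(z−a) contributes A·log|z−a|.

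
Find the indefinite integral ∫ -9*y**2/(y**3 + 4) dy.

-3*log(y**3 + 4) + C

Let u = y**3 + 4, so du = (3*y**2) dy.
Rewriting, the integral becomes -3·∫ 1/u du = -3·log(u).
Substituting back, u = y**3 + 4.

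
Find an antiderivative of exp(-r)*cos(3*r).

3*exp(-r)*sin(3*r)/10 - exp(-r)*cos(3*r)/10 + C

Let I denote the integral. Integrate by parts with u = cos(3*r), dv = exp(-r) dr, so v = -exp(-r): I = -exp(-r)*cos(3*r) − 3·∫ exp(-r)*sin(3*r) dr.
Apply parts again with u = sin(3*r), dv = exp(-r) dr: ∫ exp(-r)*sin(3*r) dr = -exp(-r)*sin(3*r) + 3·I. Substituting back brings back I: I = 3*exp(-r)*sin(3*r) - exp(-r)*cos(3*r) − 9·I.
Solving for I: (1 + 9)·I equals the remaining terms, so I = (1/10)·(3*exp(-r)*sin(3*r) - exp(-r)*cos(3*r)).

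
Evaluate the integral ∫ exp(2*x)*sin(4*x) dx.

exp(2*x)*sin(4*x)/10 - exp(2*x)*cos(4*x)/5 + C

Let I denote the integral. Integrate by parts with u = sin(4*x), dv = exp(2*x) dx, so v = exp(2*x)/2: I = exp(2*x)*sin(4*x)/2 − 2·∫ exp(2*x)*cos(4*x) dx.
Apply parts again with u = cos(4*x), dv = exp(2*x) dx: ∫ exp(2*x)*cos(4*x) dx = exp(2*x)*cos(4*x)/2 + 2·I. Substituting back brings back I: I = exp(2*x)*sin(4*x)/2 - exp(2*x)*cos(4*x) − 4·I.
Solving for I: (1 + 4)·I equals the remaining terms, so I = (1/5)·(exp(2*x)*sin(4*x)/2 - exp(2*x)*cos(4*x)).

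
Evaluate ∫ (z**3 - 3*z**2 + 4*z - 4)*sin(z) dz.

Use integration by parts with u = z**3 - 3*z**2 + 4*z - 4, dv = sin(z) dz, so v = -cos(z).
Apply parts 3 times (tabular method): alternate signs, differentiate u down to 0, integrate dv up.

-z**3*cos(z) + 3*z**2*sin(z) + 3*z**2*cos(z) - 6*z*sin(z) + 2*z*cos(z) - 2*sin(z) - 2*cos(z) + C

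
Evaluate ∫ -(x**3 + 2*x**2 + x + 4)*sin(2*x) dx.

x**3*cos(2*x)/2 - 3*x**2*sin(2*x)/4 + x**2*cos(2*x) - x*sin(2*x) - x*cos(2*x)/4 + sin(2*x)/8 + 3*cos(2*x)/2 + C

Use integration by parts with u = x**3 + 2*x**2 + x + 4, dv = -sin(2*x) dx, so v = cos(2*x)/2.
Apply parts 3 times (tabular method): alternate signs, differentiate u down to 0, integrate dv up.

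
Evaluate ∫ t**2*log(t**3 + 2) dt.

t**3*log(t**3 + 2)/3 - t**3/3 + 2*log(t**3 + 2)/3 + C

Let u = t**3 + 2, so du = (3*t**2) dt.
The integral becomes (1/3)·∫ log(u) du; integrate by parts with u′=log(u), dv′=du.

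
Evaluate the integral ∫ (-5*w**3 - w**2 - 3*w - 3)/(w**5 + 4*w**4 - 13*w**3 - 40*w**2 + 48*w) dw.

-log(w)/16 - 26*log(w - 3)/49 + 6*log(w - 1)/25 + 6921*log(w + 4)/19600 + 313/(140*w + 560) + C

Factor the denominator: w*(w - 3)*(w - 1)*(w + 4)**2.
Partial-fraction decomposition: 6921/(19600*(w + 4)) - 313/(140*(w + 4)**2) + 6/(25*(w - 1)) - 26/(49*(w - 3)) - 1/(16*w).
Integrate each term; A/(w−a) gives A·log|w−a|; A/(w−a)² gives −A/(w−a).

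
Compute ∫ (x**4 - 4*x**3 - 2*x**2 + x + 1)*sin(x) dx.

Use integration by parts with u = x**4 - 4*x**3 - 2*x**2 + x + 1, dv = sin(x) dx, so v = -cos(x).
Apply parts 4 times (tabular method): alternate signs, differentiate u down to 0, integrate dv up.

-x**4*cos(x) + 4*x**3*sin(x) + 4*x**3*cos(x) - 12*x**2*sin(x) + 14*x**2*cos(x) - 28*x*sin(x) - 25*x*cos(x) + 25*sin(x) - 29*cos(x) + C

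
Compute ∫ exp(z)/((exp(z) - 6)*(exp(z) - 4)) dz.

log(exp(z) - 6)/2 - log(exp(z) - 4)/2 + C

Let u = e^z, du = e^z dz.
The integral becomes ∫ du/((u-4)(u-6)); decompose into partial fractions.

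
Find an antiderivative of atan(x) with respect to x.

Use integration by parts with u = arctan(x), dv = dx.
Then du = 1/(x**2 + 1) dx.

x*atan(x) - log(x**2 + 1)/2 + C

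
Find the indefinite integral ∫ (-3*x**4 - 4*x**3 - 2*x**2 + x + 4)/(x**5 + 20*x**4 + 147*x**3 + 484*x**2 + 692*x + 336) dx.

Factor the denominator: (x + 1)*(x + 2)*(x + 4)*(x + 6)*(x + 7).
Partial-fraction decomposition: -2966/(45*(x + 7)) + 1549/(20*(x + 6)) - 136/(9*(x + 4)) + 11/(20*(x + 2)) + 1/(45*(x + 1)).
Integrate each term: A/(x−a) contributes A·log|x−a|.

log(x + 1)/45 + 11*log(x + 2)/20 - 136*log(x + 4)/9 + 1549*log(x + 6)/20 - 2966*log(x + 7)/45 + C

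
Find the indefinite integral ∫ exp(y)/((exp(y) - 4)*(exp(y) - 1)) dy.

Let u = e^y, du = e^y dy.
The integral becomes ∫ du/((u-4)(u-1)); decompose into partial fractions.

log(exp(y) - 4)/3 - log(exp(y) - 1)/3 + C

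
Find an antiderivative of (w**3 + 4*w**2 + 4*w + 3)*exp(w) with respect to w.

(w**3 + w**2 + 2*w + 1)*exp(w) + C

Use integration by parts with u = w**3 + 4*w**2 + 4*w + 3, dv = exp(w) dw, so v = exp(w).
Apply parts 3 times (tabular method): alternate signs, differentiate u down to 0, integrate dv up.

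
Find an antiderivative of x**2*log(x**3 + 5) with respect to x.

Let u = x**3 + 5, so du = (3*x**2) dx.
The integral becomes (1/3)·∫ log(u) du; integrate by parts with u′=log(u), dv′=du.

x**3*log(x**3 + 5)/3 - x**3/3 + 5*log(x**3 + 5)/3 + C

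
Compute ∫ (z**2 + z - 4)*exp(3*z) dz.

Use integration by parts with u = z**2 + z - 4, dv = exp(3*z) dz, so v = exp(3*z)/3.
Apply parts 2 times (tabular method): alternate signs, differentiate u down to 0, integrate dv up.

(9*z**2 + 3*z - 37)*exp(3*z)/27 + C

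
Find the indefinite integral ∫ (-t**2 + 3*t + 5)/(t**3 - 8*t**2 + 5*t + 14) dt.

Factor the denominator: (t - 7)*(t - 2)*(t + 1).
Partial-fraction decomposition: 1/(24*(t + 1)) - 7/(15*(t - 2)) - 23/(40*(t - 7)).
Integrate each term: A/(t−a) contributes A·log|t−a|.

-23*log(t - 7)/40 - 7*log(t - 2)/15 + log(t + 1)/24 + C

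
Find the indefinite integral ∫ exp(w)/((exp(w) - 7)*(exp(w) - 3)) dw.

log(exp(w) - 7)/4 - log(exp(w) - 3)/4 + C

Let u = e^w, du = e^w dw.
The integral becomes ∫ du/((u-3)(u-7)); decompose into partial fractions.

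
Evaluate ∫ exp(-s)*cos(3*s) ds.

3*exp(-s)*sin(3*s)/10 - exp(-s)*cos(3*s)/10 + C

Let I denote the integral. Integrate by parts with u = cos(3*s), dv = exp(-s) ds, so v = -exp(-s): I = -exp(-s)*cos(3*s) − 3·∫ exp(-s)*sin(3*s) ds.
Apply parts again with u = sin(3*s), dv = exp(-s) ds: ∫ exp(-s)*sin(3*s) ds = -exp(-s)*sin(3*s) + 3·I. Substituting back brings back I: I = 3*exp(-s)*sin(3*s) - exp(-s)*cos(3*s) − 9·I.
Solving for I: (1 + 9)·I equals the remaining terms, so I = (1/10)·(3*exp(-s)*sin(3*s) - exp(-s)*cos(3*s)).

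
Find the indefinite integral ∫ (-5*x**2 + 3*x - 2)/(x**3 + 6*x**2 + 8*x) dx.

-log(x)/4 + 7*log(x + 2) - 47*log(x + 4)/4 + C

Factor the denominator: x*(x + 2)*(x + 4).
Partial-fraction decomposition: -47/(4*(x + 4)) + 7/(x + 2) - 1/(4*x).
Integrate each term: A/(x−a) contributes A·log|x−a|.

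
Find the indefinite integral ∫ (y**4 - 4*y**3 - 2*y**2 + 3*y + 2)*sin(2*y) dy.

-y**4*cos(2*y)/2 + y**3*sin(2*y) + 2*y**3*cos(2*y) - 3*y**2*sin(2*y) + 5*y**2*cos(2*y)/2 - 5*y*sin(2*y)/2 - 9*y*cos(2*y)/2 + 9*sin(2*y)/4 - 9*cos(2*y)/4 + C

Use integration by parts with u = y**4 - 4*y**3 - 2*y**2 + 3*y + 2, dv = sin(2*y) dy, so v = -cos(2*y)/2.
Apply parts 4 times (tabular method): alternate signs, differentiate u down to 0, integrate dv up.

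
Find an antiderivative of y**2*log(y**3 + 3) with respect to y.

Let u = y**3 + 3, so du = (3*y**2) dy.
The integral becomes (1/3)·∫ log(u) du; integrate by parts with u′=log(u), dv′=du.

y**3*log(y**3 + 3)/3 - y**3/3 + log(y**3 + 3) + C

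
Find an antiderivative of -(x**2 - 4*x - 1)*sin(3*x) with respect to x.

Use integration by parts with u = x**2 - 4*x - 1, dv = -sin(3*x) dx, so v = cos(3*x)/3.
Apply parts 2 times (tabular method): alternate signs, differentiate u down to 0, integrate dv up.

x**2*cos(3*x)/3 - 2*x*sin(3*x)/9 - 4*x*cos(3*x)/3 + 4*sin(3*x)/9 - 11*cos(3*x)/27 + C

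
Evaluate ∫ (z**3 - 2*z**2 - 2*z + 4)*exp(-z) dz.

Use integration by parts with u = z**3 - 2*z**2 - 2*z + 4, dv = exp(-z) dz, so v = -exp(-z).
Apply parts 3 times (tabular method): alternate signs, differentiate u down to 0, integrate dv up.

(-z**3 - z**2 - 4)*exp(-z) + C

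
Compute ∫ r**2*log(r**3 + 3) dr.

Let u = r**3 + 3, so du = (3*r**2) dr.
The integral becomes (1/3)·∫ log(u) du; integrate by parts with u′=log(u), dv′=du.

r**3*log(r**3 + 3)/3 - r**3/3 + log(r**3 + 3) + C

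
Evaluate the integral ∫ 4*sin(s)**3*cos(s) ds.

sin(s)**4 + C

Let u = sin(s), so du = (cos(s)) ds.
Rewriting, the integral becomes 4·∫ u^3 du = 4·u^4/4.
Substituting back, u = sin(s).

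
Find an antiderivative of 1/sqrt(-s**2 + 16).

asin(s/4) + C

Substitute s = 4·sin(θ), so ds = 4·cos(θ) dθ and the radical becomes sqrt(-s**2 + 16) = 4·cos(θ) by the Pythagorean identity.
Integrate the resulting trig expression in θ, then back-substitute θ = asin(s/4), sin(θ) = s/4, cos(θ) = sqrt(-s**2 + 16)/4 (absorbing any constant into C).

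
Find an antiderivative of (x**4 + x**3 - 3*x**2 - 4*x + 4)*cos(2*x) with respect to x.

Use integration by parts with u = x**4 + x**3 - 3*x**2 - 4*x + 4, dv = cos(2*x) dx, so v = sin(2*x)/2.
Apply parts 4 times (tabular method): alternate signs, differentiate u down to 0, integrate dv up.

x**4*sin(2*x)/2 + x**3*sin(2*x)/2 + x**3*cos(2*x) - 3*x**2*sin(2*x) + 3*x**2*cos(2*x)/4 - 11*x*sin(2*x)/4 - 3*x*cos(2*x) + 7*sin(2*x)/2 - 11*cos(2*x)/8 + C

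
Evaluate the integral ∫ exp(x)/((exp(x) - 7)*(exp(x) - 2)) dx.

log(exp(x) - 7)/5 - log(exp(x) - 2)/5 + C

Let u = e^x, du = e^x dx.
The integral becomes ∫ du/((u-7)(u-2)); decompose into partial fractions.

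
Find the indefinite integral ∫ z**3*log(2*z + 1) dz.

Use integration by parts with u = log(2*z + 1), dv = z**3 dz.
Then du = 2/(2*z + 1) dz and v = z**4/4.

z**4*log(2*z + 1)/4 - z**4/16 + z**3/24 - z**2/32 + z/32 - log(2*z + 1)/64 + C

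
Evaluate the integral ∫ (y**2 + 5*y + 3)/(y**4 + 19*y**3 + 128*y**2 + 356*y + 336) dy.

-3*log(y + 2)/40 + log(y + 4)/12 + 9*log(y + 6)/8 - 17*log(y + 7)/15 + C

Factor the denominator: (y + 2)*(y + 4)*(y + 6)*(y + 7).
Partial-fraction decomposition: -17/(15*(y + 7)) + 9/(8*(y + 6)) + 1/(12*(y + 4)) - 3/(40*(y + 2)).
Integrate each term: A/(y−a) contributes A·log|y−a|.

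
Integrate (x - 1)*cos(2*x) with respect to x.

x*sin(2*x)/2 - sin(2*x)/2 + cos(2*x)/4 + C

Use integration by parts with u = x - 1, dv = cos(2*x) dx, so v = sin(2*x)/2.
Apply parts 1 times (tabular method): alternate signs, differentiate u down to 0, integrate dv up.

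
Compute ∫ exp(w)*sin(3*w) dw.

Let I denote the integral. Integrate by parts with u = sin(3*w), dv = exp(w) dw, so v = exp(w): I = exp(w)*sin(3*w) − 3·∫ exp(w)*cos(3*w) dw.
Apply parts again with u = cos(3*w), dv = exp(w) dw: ∫ exp(w)*cos(3*w) dw = exp(w)*cos(3*w) + 3·I. Substituting back brings back I: I = exp(w)*sin(3*w) - 3*exp(w)*cos(3*w) − 9·I.
Solving for I: (1 + 9)·I equals the remaining terms, so I = (1/10)·(exp(w)*sin(3*w) - 3*exp(w)*cos(3*w)).

exp(w)*sin(3*w)/10 - 3*exp(w)*cos(3*w)/10 + C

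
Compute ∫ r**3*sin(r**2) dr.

Let u = r², du = 2r dr; rewrite as (1/2)∫ u^1·sin(1u) du.
Now integrate by parts 1 time.

-r**2*cos(r**2)/2 + sin(r**2)/2 + C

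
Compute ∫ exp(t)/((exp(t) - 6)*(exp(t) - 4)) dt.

log(exp(t) - 6)/2 - log(exp(t) - 4)/2 + C

Let u = e^t, du = e^t dt.
The integral becomes ∫ du/((u-6)(u-4)); decompose into partial fractions.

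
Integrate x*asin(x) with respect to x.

Use integration by parts with u = arcsin(x), dv = x dx.
Then du = 1/sqrt(-x**2 + 1) dx.

x**2*asin(x)/2 + x*sqrt(-x**2 + 1)/4 - asin(x)/4 + C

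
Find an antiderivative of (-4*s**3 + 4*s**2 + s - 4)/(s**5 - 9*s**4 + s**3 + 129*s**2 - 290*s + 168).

Factor the denominator: (s - 7)*(s - 3)*(s - 2)*(s - 1)*(s + 4).
Partial-fraction decomposition: 52/(385*(s + 4)) + 1/(20*(s - 1)) - 3/(5*(s - 2)) + 73/(56*(s - 3)) - 391/(440*(s - 7)).
Integrate each term: A/(s−a) contributes A·log|s−a|.

-391*log(s - 7)/440 + 73*log(s - 3)/56 - 3*log(s - 2)/5 + log(s - 1)/20 + 52*log(s + 4)/385 + C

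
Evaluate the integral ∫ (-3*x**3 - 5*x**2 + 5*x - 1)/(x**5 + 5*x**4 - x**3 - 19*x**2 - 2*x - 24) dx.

Factor the denominator: (x - 2)*(x + 3)*(x + 4)*(x**2 + 1).
Partial-fraction decomposition: -2*(11*x + 7)/(85*(x**2 + 1)) + 91/(102*(x + 4)) - 2/(5*(x + 3)) - 7/(30*(x - 2)).
Integrate each term; A/(x−a) gives A·log|x−a|; the (Bx+D)/(x²+p²) term gives a log and an atan.

-7*log(x - 2)/30 - 2*log(x + 3)/5 + 91*log(x + 4)/102 - 11*log(x**2 + 1)/85 - 14*atan(x)/85 + C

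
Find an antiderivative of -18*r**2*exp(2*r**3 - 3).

-3*exp(2*r**3 - 3) + C

Let u = 2*r**3 - 3, so du = (6*r**2) dr.
Rewriting, the integral becomes -3·∫ e^u du = -3·e^u.
Substituting back, u = 2*r**3 - 3.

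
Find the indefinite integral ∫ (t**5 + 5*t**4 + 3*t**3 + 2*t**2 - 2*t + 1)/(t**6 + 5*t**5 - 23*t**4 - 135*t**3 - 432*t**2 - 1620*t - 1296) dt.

Factor the denominator: (t - 6)*(t + 1)*(t + 4)*(t + 6)*(t**2 + 9).
Partial-fraction decomposition: 4*(11*t - 2)/(225*(t**2 + 9)) + 1859/(5400*(t + 6)) + 7/(100*(t + 4)) - 1/(175*(t + 1)) + 2993/(7560*(t - 6)).
Integrate each term; A/(t−a) gives A·log|t−a|; the (Bt+D)/(t²+p²) term gives a log and an atan.

2993*log(t - 6)/7560 - log(t + 1)/175 + 7*log(t + 4)/100 + 1859*log(t + 6)/5400 + 22*log(t**2 + 9)/225 - 8*atan(t/3)/675 + C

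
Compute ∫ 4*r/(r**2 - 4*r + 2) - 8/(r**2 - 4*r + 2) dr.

Let u = r**2 - 4*r + 2, so du = (2*r - 4) dr.
Rewriting, the integral becomes 2·∫ 1/u du = 2·log(u).
Substituting back, u = r**2 - 4*r + 2.

2*log(r**2 - 4*r + 2) + C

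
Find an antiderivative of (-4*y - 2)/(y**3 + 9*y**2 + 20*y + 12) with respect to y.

2*log(y + 1)/5 - 3*log(y + 2)/2 + 11*log(y + 6)/10 + C

Factor the denominator: (y + 1)*(y + 2)*(y + 6).
Partial-fraction decomposition: 11/(10*(y + 6)) - 3/(2*(y + 2)) + 2/(5*(y + 1)).
Integrate each term: A/(y−a) contributes A·log|y−a|.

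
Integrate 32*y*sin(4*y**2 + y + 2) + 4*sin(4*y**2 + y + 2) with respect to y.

-4*cos(4*y**2 + y + 2) + C

Let u = 4*y**2 + y + 2, so du = (8*y + 1) dy.
Rewriting, the integral becomes 4·∫ sin(u) du = 4·-cos(u).
Substituting back, u = 4*y**2 + y + 2.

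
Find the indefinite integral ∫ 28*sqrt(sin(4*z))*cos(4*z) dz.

Let u = sin(4*z), so du = (4*cos(4*z)) dz.
Rewriting, the integral becomes 7·∫ √u du = 7·(2/3)u^(3/2).
Substituting back, u = sin(4*z).

14*sin(4*z)**(3/2)/3 + C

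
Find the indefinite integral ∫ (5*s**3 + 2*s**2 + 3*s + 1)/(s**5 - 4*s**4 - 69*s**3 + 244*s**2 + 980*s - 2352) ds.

367*log(s - 7)/154 - 1171*log(s - 6)/520 + 11*log(s - 2)/216 + 299*log(s + 4)/1980 - 1637*log(s + 7)/4914 + C

Factor the denominator: (s - 7)*(s - 6)*(s - 2)*(s + 4)*(s + 7).
Partial-fraction decomposition: -1637/(4914*(s + 7)) + 299/(1980*(s + 4)) + 11/(216*(s - 2)) - 1171/(520*(s - 6)) + 367/(154*(s - 7)).
Integrate each term: A/(s−a) contributes A·log|s−a|.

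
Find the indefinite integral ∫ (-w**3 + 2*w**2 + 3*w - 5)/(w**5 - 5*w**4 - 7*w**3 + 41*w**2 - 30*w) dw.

log(w)/6 - 13*log(w - 5)/96 - log(w - 2)/30 - log(w - 1)/16 + 31*log(w + 3)/480 + C

Factor the denominator: w*(w - 5)*(w - 2)*(w - 1)*(w + 3).
Partial-fraction decomposition: 31/(480*(w + 3)) - 1/(16*(w - 1)) - 1/(30*(w - 2)) - 13/(96*(w - 5)) + 1/(6*w).
Integrate each term: A/(w−a) contributes A·log|w−a|.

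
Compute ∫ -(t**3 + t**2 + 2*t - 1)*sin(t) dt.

Use integration by parts with u = t**3 + t**2 + 2*t - 1, dv = -sin(t) dt, so v = cos(t).
Apply parts 3 times (tabular method): alternate signs, differentiate u down to 0, integrate dv up.

t**3*cos(t) - 3*t**2*sin(t) + t**2*cos(t) - 2*t*sin(t) - 4*t*cos(t) + 4*sin(t) - 3*cos(t) + C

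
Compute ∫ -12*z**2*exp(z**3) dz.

Let u = z**3, so du = (3*z**2) dz.
Rewriting, the integral becomes -4·∫ e^u du = -4·e^u.
Substituting back, u = z**3.

-4*exp(z**3) + C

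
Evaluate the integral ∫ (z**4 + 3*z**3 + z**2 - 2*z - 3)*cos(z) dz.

z**4*sin(z) + 3*z**3*sin(z) + 4*z**3*cos(z) - 11*z**2*sin(z) + 9*z**2*cos(z) - 20*z*sin(z) - 22*z*cos(z) + 19*sin(z) - 20*cos(z) + C

Use integration by parts with u = z**4 + 3*z**3 + z**2 - 2*z - 3, dv = cos(z) dz, so v = sin(z).
Apply parts 4 times (tabular method): alternate signs, differentiate u down to 0, integrate dv up.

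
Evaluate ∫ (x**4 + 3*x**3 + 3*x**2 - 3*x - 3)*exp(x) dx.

(x**4 - x**3 + 6*x**2 - 15*x + 12)*exp(x) + C

Use integration by parts with u = x**4 + 3*x**3 + 3*x**2 - 3*x - 3, dv = exp(x) dx, so v = exp(x).
Apply parts 4 times (tabular method): alternate signs, differentiate u down to 0, integrate dv up.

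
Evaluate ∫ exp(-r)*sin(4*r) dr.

-exp(-r)*sin(4*r)/17 - 4*exp(-r)*cos(4*r)/17 + C

Let I denote the integral. Integrate by parts with u = sin(4*r), dv = exp(-r) dr, so v = -exp(-r): I = -exp(-r)*sin(4*r) + 4·∫ exp(-r)*cos(4*r) dr.
Apply parts again with u = cos(4*r), dv = exp(-r) dr: ∫ exp(-r)*cos(4*r) dr = -exp(-r)*cos(4*r) − 4·I. Substituting back brings back I: I = -exp(-r)*sin(4*r) - 4*exp(-r)*cos(4*r) − 16·I.
Solving for I: (1 + 16)·I equals the remaining terms, so I = (1/17)·(-exp(-r)*sin(4*r) - 4*exp(-r)*cos(4*r)).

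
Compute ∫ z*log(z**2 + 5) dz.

z**2*log(z**2 + 5)/2 - z**2/2 + 5*log(z**2 + 5)/2 + C

Let u = z**2 + 5, so du = (2*z) dz.
The integral becomes (1/2)·∫ log(u) du; integrate by parts with u′=log(u), dv′=du.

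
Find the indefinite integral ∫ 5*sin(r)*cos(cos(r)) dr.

-5*sin(cos(r)) + C

Let u = cos(r), so du = (-sin(r)) dr.
Rewriting, the integral becomes -5·∫ cos(u) du = -5·sin(u).
Substituting back, u = cos(r).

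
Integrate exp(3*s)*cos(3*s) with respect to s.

Let I denote the integral. Integrate by parts with u = cos(3*s), dv = exp(3*s) ds, so v = exp(3*s)/3: I = exp(3*s)*cos(3*s)/3 + ∫ exp(3*s)*sin(3*s) ds.
Apply parts again with u = sin(3*s), dv = exp(3*s) ds: ∫ exp(3*s)*sin(3*s) ds = exp(3*s)*sin(3*s)/3 − I. Substituting back brings back I: I = exp(3*s)*sin(3*s)/3 + exp(3*s)*cos(3*s)/3 − I.
Solving for I: (1 + 1)·I equals the remaining terms, so I = (1/2)·(exp(3*s)*sin(3*s)/3 + exp(3*s)*cos(3*s)/3).

exp(3*s)*sin(3*s)/6 + exp(3*s)*cos(3*s)/6 + C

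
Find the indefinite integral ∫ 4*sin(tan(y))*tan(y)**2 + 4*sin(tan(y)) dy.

Let u = tan(y), so du = (tan(y)**2 + 1) dy.
Rewriting, the integral becomes 4·∫ sin(u) du = 4·-cos(u).
Substituting back, u = tan(y).

-4*cos(tan(y)) + C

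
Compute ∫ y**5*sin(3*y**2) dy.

Let u = y², du = 2y dy; rewrite as (1/2)∫ u^2·sin(3u) du.
Now integrate by parts 2 times.

-y**4*cos(3*y**2)/6 + y**2*sin(3*y**2)/9 + cos(3*y**2)/27 + C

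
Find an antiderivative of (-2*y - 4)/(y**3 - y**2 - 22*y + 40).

-2*log(y - 4)/3 + 4*log(y - 2)/7 + 2*log(y + 5)/21 + C

Factor the denominator: (y - 4)*(y - 2)*(y + 5).
Partial-fraction decomposition: 2/(21*(y + 5)) + 4/(7*(y - 2)) - 2/(3*(y - 4)).
Integrate each term: A/(y−a) contributes A·log|y−a|.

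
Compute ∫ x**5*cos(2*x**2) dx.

x**4*sin(2*x**2)/4 + x**2*cos(2*x**2)/4 - sin(2*x**2)/8 + C

Let u = x², du = 2x dx; rewrite as (1/2)∫ u^2·cos(2u) du.
Now integrate by parts 2 times.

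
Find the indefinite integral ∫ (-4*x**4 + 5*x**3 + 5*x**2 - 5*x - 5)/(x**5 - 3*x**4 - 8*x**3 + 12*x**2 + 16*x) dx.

-5*log(x)/16 - 649*log(x - 4)/240 + 19*log(x - 2)/48 + 4*log(x + 1)/15 - 79*log(x + 2)/48 + C

Factor the denominator: x*(x - 4)*(x - 2)*(x + 1)*(x + 2).
Partial-fraction decomposition: -79/(48*(x + 2)) + 4/(15*(x + 1)) + 19/(48*(x - 2)) - 649/(240*(x - 4)) - 5/(16*x).
Integrate each term: A/(x−a) contributes A·log|x−a|.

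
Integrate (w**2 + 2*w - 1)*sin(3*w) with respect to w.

Use integration by parts with u = w**2 + 2*w - 1, dv = sin(3*w) dw, so v = -cos(3*w)/3.
Apply parts 2 times (tabular method): alternate signs, differentiate u down to 0, integrate dv up.

-w**2*cos(3*w)/3 + 2*w*sin(3*w)/9 - 2*w*cos(3*w)/3 + 2*sin(3*w)/9 + 11*cos(3*w)/27 + C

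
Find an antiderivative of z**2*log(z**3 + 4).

Let u = z**3 + 4, so du = (3*z**2) dz.
The integral becomes (1/3)·∫ log(u) du; integrate by parts with u′=log(u), dv′=du.

z**3*log(z**3 + 4)/3 - z**3/3 + 4*log(z**3 + 4)/3 + C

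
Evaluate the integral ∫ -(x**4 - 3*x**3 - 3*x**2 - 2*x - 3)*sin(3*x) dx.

x**4*cos(3*x)/3 - 4*x**3*sin(3*x)/9 - x**3*cos(3*x) + x**2*sin(3*x) - 13*x**2*cos(3*x)/9 + 26*x*sin(3*x)/27 - 55*cos(3*x)/81 + C

Use integration by parts with u = x**4 - 3*x**3 - 3*x**2 - 2*x - 3, dv = -sin(3*x) dx, so v = cos(3*x)/3.
Apply parts 4 times (tabular method): alternate signs, differentiate u down to 0, integrate dv up.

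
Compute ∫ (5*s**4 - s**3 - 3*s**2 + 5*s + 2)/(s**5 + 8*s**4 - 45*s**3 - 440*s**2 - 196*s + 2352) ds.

Factor the denominator: (s - 7)*(s - 2)*(s + 4)*(s + 6)*(s + 7).
Partial-fraction decomposition: 676/(21*(s + 7)) - 410/(13*(s + 6)) + 71/(22*(s + 4)) - 1/(30*(s - 2)) + 5776/(5005*(s - 7)).
Integrate each term: A/(s−a) contributes A·log|s−a|.

5776*log(s - 7)/5005 - log(s - 2)/30 + 71*log(s + 4)/22 - 410*log(s + 6)/13 + 676*log(s + 7)/21 + C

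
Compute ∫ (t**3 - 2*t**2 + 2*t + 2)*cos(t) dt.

Use integration by parts with u = t**3 - 2*t**2 + 2*t + 2, dv = cos(t) dt, so v = sin(t).
Apply parts 3 times (tabular method): alternate signs, differentiate u down to 0, integrate dv up.

t**3*sin(t) - 2*t**2*sin(t) + 3*t**2*cos(t) - 4*t*sin(t) - 4*t*cos(t) + 6*sin(t) - 4*cos(t) + C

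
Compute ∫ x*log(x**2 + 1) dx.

Let u = x**2 + 1, so du = (2*x) dx.
The integral becomes (1/2)·∫ log(u) du; integrate by parts with u′=log(u), dv′=du.

x**2*log(x**2 + 1)/2 - x**2/2 + log(x**2 + 1)/2 + C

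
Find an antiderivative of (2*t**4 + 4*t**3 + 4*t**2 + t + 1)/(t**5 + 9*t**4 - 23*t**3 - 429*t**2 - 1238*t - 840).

1063*log(t - 7)/2288 - log(t + 1)/240 + 317*log(t + 4)/66 - 141*log(t + 5)/8 + 1867*log(t + 6)/130 + C

Factor the denominator: (t - 7)*(t + 1)*(t + 4)*(t + 5)*(t + 6).
Partial-fraction decomposition: 1867/(130*(t + 6)) - 141/(8*(t + 5)) + 317/(66*(t + 4)) - 1/(240*(t + 1)) + 1063/(2288*(t - 7)).
Integrate each term: A/(t−a) contributes A·log|t−a|.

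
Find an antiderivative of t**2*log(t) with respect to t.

Use integration by parts with u = log(t), dv = t**2 dt.
Then du = 1/t dt and v = t**3/3.

t**3*log(t)/3 - t**3/9 + C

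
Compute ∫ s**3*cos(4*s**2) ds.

s**2*sin(4*s**2)/8 + cos(4*s**2)/32 + C

Let u = s², du = 2s ds; rewrite as (1/2)∫ u^1·cos(4u) du.
Now integrate by parts 1 time.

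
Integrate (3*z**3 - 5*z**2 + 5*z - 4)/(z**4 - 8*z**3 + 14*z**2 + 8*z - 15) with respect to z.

Factor the denominator: (z - 5)*(z - 3)*(z - 1)*(z + 1).
Partial-fraction decomposition: 17/(48*(z + 1)) - 1/(16*(z - 1)) - 47/(16*(z - 3)) + 271/(48*(z - 5)).
Integrate each term: A/(z−a) contributes A·log|z−a|.

271*log(z - 5)/48 - 47*log(z - 3)/16 - log(z - 1)/16 + 17*log(z + 1)/48 + C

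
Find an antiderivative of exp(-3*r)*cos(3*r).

exp(-3*r)*sin(3*r)/6 - exp(-3*r)*cos(3*r)/6 + C

Let I denote the integral. Integrate by parts with u = cos(3*r), dv = exp(-3*r) dr, so v = -exp(-3*r)/3: I = -exp(-3*r)*cos(3*r)/3 − ∫ exp(-3*r)*sin(3*r) dr.
Apply parts again with u = sin(3*r), dv = exp(-3*r) dr: ∫ exp(-3*r)*sin(3*r) dr = -exp(-3*r)*sin(3*r)/3 + I. Substituting back brings back I: I = exp(-3*r)*sin(3*r)/3 - exp(-3*r)*cos(3*r)/3 − I.
Solving for I: (1 + 1)·I equals the remaining terms, so I = (1/2)·(exp(-3*r)*sin(3*r)/3 - exp(-3*r)*cos(3*r)/3).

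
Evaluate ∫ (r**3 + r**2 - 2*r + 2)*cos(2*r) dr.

r**3*sin(2*r)/2 + r**2*sin(2*r)/2 + 3*r**2*cos(2*r)/4 - 7*r*sin(2*r)/4 + r*cos(2*r)/2 + 3*sin(2*r)/4 - 7*cos(2*r)/8 + C

Use integration by parts with u = r**3 + r**2 - 2*r + 2, dv = cos(2*r) dr, so v = sin(2*r)/2.
Apply parts 3 times (tabular method): alternate signs, differentiate u down to 0, integrate dv up.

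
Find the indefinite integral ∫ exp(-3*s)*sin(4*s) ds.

Let I denote the integral. Integrate by parts with u = sin(4*s), dv = exp(-3*s) ds, so v = -exp(-3*s)/3: I = -exp(-3*s)*sin(4*s)/3 + (4/3)·∫ exp(-3*s)*cos(4*s) ds.
Apply parts again with u = cos(4*s), dv = exp(-3*s) ds: ∫ exp(-3*s)*cos(4*s) ds = -exp(-3*s)*cos(4*s)/3 − (4/3)·I. Substituting back brings back I: I = -exp(-3*s)*sin(4*s)/3 - 4*exp(-3*s)*cos(4*s)/9 − (16/9)·I.
Solving for I: (1 + 16/9)·I equals the remaining terms, so I = (9/25)·(-exp(-3*s)*sin(4*s)/3 - 4*exp(-3*s)*cos(4*s)/9).

-3*exp(-3*s)*sin(4*s)/25 - 4*exp(-3*s)*cos(4*s)/25 + C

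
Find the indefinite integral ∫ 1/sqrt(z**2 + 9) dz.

log(z + sqrt(z**2 + 9)) + C

Substitute z = 3·tan(θ), so dz = 3·sec(θ)^2 dθ and the radical becomes sqrt(z**2 + 9) = 3·sec(θ) by the Pythagorean identity.
Integrate the resulting trig expression in θ, then back-substitute tan(θ) = z/3, sec(θ) = sqrt(z**2 + 9)/3 (absorbing any constant into C).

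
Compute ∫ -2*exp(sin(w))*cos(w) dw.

-2*exp(sin(w)) + C

Let u = sin(w), so du = (cos(w)) dw.
Rewriting, the integral becomes -2·∫ e^u du = -2·e^u.
Substituting back, u = sin(w).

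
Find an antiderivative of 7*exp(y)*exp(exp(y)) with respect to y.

Let u = exp(y), so du = (exp(y)) dy.
Rewriting, the integral becomes 7·∫ e^u du = 7·e^u.
Substituting back, u = exp(y).

7*exp(exp(y)) + C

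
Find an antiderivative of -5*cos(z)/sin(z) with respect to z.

Let u = sin(z), so du = (cos(z)) dz.
Rewriting, the integral becomes -5·∫ 1/u du = -5·log(u).
Substituting back, u = sin(z).

-5*log(sin(z)) + C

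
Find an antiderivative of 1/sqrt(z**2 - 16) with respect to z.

log(z + sqrt(z**2 - 16)) + C

Substitute z = 4·sec(θ), so dz = 4·sec(θ)*tan(θ) dθ and the radical becomes sqrt(z**2 - 16) = 4·tan(θ) by the Pythagorean identity.
Integrate the resulting trig expression in θ, then back-substitute sec(θ) = z/4, tan(θ) = sqrt(z**2 - 16)/4 (absorbing any constant into C).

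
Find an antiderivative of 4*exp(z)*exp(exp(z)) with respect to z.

Let u = exp(z), so du = (exp(z)) dz.
Rewriting, the integral becomes 4·∫ e^u du = 4·e^u.
Substituting back, u = exp(z).

4*exp(exp(z)) + C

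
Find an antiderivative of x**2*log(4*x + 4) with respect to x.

x**3*log(4*x + 4)/3 - x**3/9 + x**2/6 - x/3 + log(x + 1)/3 + C

Use integration by parts with u = log(4*x + 4), dv = x**2 dx.
Then du = 4/(4*x + 4) dx and v = x**3/3.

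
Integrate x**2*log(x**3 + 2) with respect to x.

Let u = x**3 + 2, so du = (3*x**2) dx.
The integral becomes (1/3)·∫ log(u) du; integrate by parts with u′=log(u), dv′=du.

x**3*log(x**3 + 2)/3 - x**3/3 + 2*log(x**3 + 2)/3 + C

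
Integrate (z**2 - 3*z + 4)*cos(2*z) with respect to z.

Use integration by parts with u = z**2 - 3*z + 4, dv = cos(2*z) dz, so v = sin(2*z)/2.
Apply parts 2 times (tabular method): alternate signs, differentiate u down to 0, integrate dv up.

z**2*sin(2*z)/2 - 3*z*sin(2*z)/2 + z*cos(2*z)/2 + 7*sin(2*z)/4 - 3*cos(2*z)/4 + C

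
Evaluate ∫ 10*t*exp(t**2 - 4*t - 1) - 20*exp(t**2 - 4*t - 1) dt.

Let u = t**2 - 4*t - 1, so du = (2*t - 4) dt.
Rewriting, the integral becomes 5·∫ e^u du = 5·e^u.
Substituting back, u = t**2 - 4*t - 1.

5*exp(t**2 - 4*t - 1) + C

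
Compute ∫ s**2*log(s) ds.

s**3*log(s)/3 - s**3/9 + C

Use integration by parts with u = log(s), dv = s**2 ds.
Then du = 1/s ds and v = s**3/3.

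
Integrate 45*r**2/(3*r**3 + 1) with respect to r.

Let u = 3*r**3 + 1, so du = (9*r**2) dr.
Rewriting, the integral becomes 5·∫ 1/u du = 5·log(u).
Substituting back, u = 3*r**3 + 1.

5*log(3*r**3 + 1) + C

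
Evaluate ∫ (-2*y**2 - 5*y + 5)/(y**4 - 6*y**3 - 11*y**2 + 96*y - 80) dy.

Factor the denominator: (y - 5)*(y - 4)*(y - 1)*(y + 4).
Partial-fraction decomposition: 7/(360*(y + 4)) - 1/(30*(y - 1)) + 47/(24*(y - 4)) - 35/(18*(y - 5)).
Integrate each term: A/(y−a) contributes A·log|y−a|.

-35*log(y - 5)/18 + 47*log(y - 4)/24 - log(y - 1)/30 + 7*log(y + 4)/360 + C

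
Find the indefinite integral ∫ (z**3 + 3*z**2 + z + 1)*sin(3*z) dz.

-z**3*cos(3*z)/3 + z**2*sin(3*z)/3 - z**2*cos(3*z) + 2*z*sin(3*z)/3 - z*cos(3*z)/9 + sin(3*z)/27 - cos(3*z)/9 + C

Use integration by parts with u = z**3 + 3*z**2 + z + 1, dv = sin(3*z) dz, so v = -cos(3*z)/3.
Apply parts 3 times (tabular method): alternate signs, differentiate u down to 0, integrate dv up.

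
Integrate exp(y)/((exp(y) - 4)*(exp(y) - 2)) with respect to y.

log(exp(y) - 4)/2 - log(exp(y) - 2)/2 + C

Let u = e^y, du = e^y dy.
The integral becomes ∫ du/((u-2)(u-4)); decompose into partial fractions.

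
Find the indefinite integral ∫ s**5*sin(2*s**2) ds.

-s**4*cos(2*s**2)/4 + s**2*sin(2*s**2)/4 + cos(2*s**2)/8 + C

Let u = s², du = 2s ds; rewrite as (1/2)∫ u^2·sin(2u) du.
Now integrate by parts 2 times.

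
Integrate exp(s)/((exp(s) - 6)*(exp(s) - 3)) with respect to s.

Let u = e^s, du = e^s ds.
The integral becomes ∫ du/((u-3)(u-6)); decompose into partial fractions.

log(exp(s) - 6)/3 - log(exp(s) - 3)/3 + C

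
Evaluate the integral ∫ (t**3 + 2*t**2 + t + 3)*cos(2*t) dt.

t**3*sin(2*t)/2 + t**2*sin(2*t) + 3*t**2*cos(2*t)/4 - t*sin(2*t)/4 + t*cos(2*t) + sin(2*t) - cos(2*t)/8 + C

Use integration by parts with u = t**3 + 2*t**2 + t + 3, dv = cos(2*t) dt, so v = sin(2*t)/2.
Apply parts 3 times (tabular method): alternate signs, differentiate u down to 0, integrate dv up.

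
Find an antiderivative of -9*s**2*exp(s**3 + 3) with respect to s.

Let u = s**3 + 3, so du = (3*s**2) ds.
Rewriting, the integral becomes -3·∫ e^u du = -3·e^u.
Substituting back, u = s**3 + 3.

-3*exp(s**3 + 3) + C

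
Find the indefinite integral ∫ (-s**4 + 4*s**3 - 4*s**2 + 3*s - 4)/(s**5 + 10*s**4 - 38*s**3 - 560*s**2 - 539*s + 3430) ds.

-151*log(s - 7)/1470 - 2*log(s - 2)/2835 - 311*log(s + 5)/84 + 44545*log(s + 7)/15876 - 1997/(126*s + 882) + C

Factor the denominator: (s - 7)*(s - 2)*(s + 5)*(s + 7)**2.
Partial-fraction decomposition: 44545/(15876*(s + 7)) + 1997/(126*(s + 7)**2) - 311/(84*(s + 5)) - 2/(2835*(s - 2)) - 151/(1470*(s - 7)).
Integrate each term; A/(s−a) gives A·log|s−a|; A/(s−a)² gives −A/(s−a).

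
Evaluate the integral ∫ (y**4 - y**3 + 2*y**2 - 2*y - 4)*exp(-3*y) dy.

(-27*y**4 - 9*y**3 - 63*y**2 + 12*y + 112)*exp(-3*y)/81 + C

Use integration by parts with u = y**4 - y**3 + 2*y**2 - 2*y - 4, dv = exp(-3*y) dy, so v = -exp(-3*y)/3.
Apply parts 4 times (tabular method): alternate signs, differentiate u down to 0, integrate dv up.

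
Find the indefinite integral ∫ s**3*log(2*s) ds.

Use integration by parts with u = log(2*s), dv = s**3 ds.
Then du = 1/s ds and v = s**4/4.

s**4*(log(s) + log(2))/4 - s**4/16 + C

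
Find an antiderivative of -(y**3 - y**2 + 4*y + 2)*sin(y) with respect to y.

y**3*cos(y) - 3*y**2*sin(y) - y**2*cos(y) + 2*y*sin(y) - 2*y*cos(y) + 2*sin(y) + 4*cos(y) + C

Use integration by parts with u = y**3 - y**2 + 4*y + 2, dv = -sin(y) dy, so v = cos(y).
Apply parts 3 times (tabular method): alternate signs, differentiate u down to 0, integrate dv up.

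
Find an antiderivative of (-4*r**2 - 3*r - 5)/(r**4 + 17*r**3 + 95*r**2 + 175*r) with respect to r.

Factor the denominator: r*(r + 5)**2*(r + 7).
Partial-fraction decomposition: 45/(7*(r + 7)) - 32/(5*(r + 5)) + 9/(r + 5)**2 - 1/(35*r).
Integrate each term; A/(r−a) gives A·log|r−a|; A/(r−a)² gives −A/(r−a).

-log(r)/35 - 32*log(r + 5)/5 + 45*log(r + 7)/7 - 9/(r + 5) + C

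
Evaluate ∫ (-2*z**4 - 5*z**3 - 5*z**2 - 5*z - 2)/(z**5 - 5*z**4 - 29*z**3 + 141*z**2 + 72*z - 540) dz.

Factor the denominator: (z - 6)*(z - 3)**2*(z + 2)*(z + 5).
Partial-fraction decomposition: -727/(2112*(z + 5)) + 1/(150*(z + 2)) + 46679/(14400*(z - 3)) + 359/(120*(z - 3)**2) - 971/(198*(z - 6)).
Integrate each term; A/(z−a) gives A·log|z−a|; A/(z−a)² gives −A/(z−a).

-971*log(z - 6)/198 + 46679*log(z - 3)/14400 + log(z + 2)/150 - 727*log(z + 5)/2112 - 359/(120*z - 360) + C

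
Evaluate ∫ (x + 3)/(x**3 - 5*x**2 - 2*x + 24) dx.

Factor the denominator: (x - 4)*(x - 3)*(x + 2).
Partial-fraction decomposition: 1/(30*(x + 2)) - 6/(5*(x - 3)) + 7/(6*(x - 4)).
Integrate each term: A/(x−a) contributes A·log|x−a|.

7*log(x - 4)/6 - 6*log(x - 3)/5 + log(x + 2)/30 + C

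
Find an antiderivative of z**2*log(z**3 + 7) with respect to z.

Let u = z**3 + 7, so du = (3*z**2) dz.
The integral becomes (1/3)·∫ log(u) du; integrate by parts with u′=log(u), dv′=du.

z**3*log(z**3 + 7)/3 - z**3/3 + 7*log(z**3 + 7)/3 + C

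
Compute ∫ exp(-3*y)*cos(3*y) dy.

exp(-3*y)*sin(3*y)/6 - exp(-3*y)*cos(3*y)/6 + C

Let I denote the integral. Integrate by parts with u = cos(3*y), dv = exp(-3*y) dy, so v = -exp(-3*y)/3: I = -exp(-3*y)*cos(3*y)/3 − ∫ exp(-3*y)*sin(3*y) dy.
Apply parts again with u = sin(3*y), dv = exp(-3*y) dy: ∫ exp(-3*y)*sin(3*y) dy = -exp(-3*y)*sin(3*y)/3 + I. Substituting back brings back I: I = exp(-3*y)*sin(3*y)/3 - exp(-3*y)*cos(3*y)/3 − I.
Solving for I: (1 + 1)·I equals the remaining terms, so I = (1/2)·(exp(-3*y)*sin(3*y)/3 - exp(-3*y)*cos(3*y)/3).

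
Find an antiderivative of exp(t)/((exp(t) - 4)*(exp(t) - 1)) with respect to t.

Let u = e^t, du = e^t dt.
The integral becomes ∫ du/((u-4)(u-1)); decompose into partial fractions.

log(exp(t) - 4)/3 - log(exp(t) - 1)/3 + C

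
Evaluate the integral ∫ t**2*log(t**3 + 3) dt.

t**3*log(t**3 + 3)/3 - t**3/3 + log(t**3 + 3) + C

Let u = t**3 + 3, so du = (3*t**2) dt.
The integral becomes (1/3)·∫ log(u) du; integrate by parts with u′=log(u), dv′=du.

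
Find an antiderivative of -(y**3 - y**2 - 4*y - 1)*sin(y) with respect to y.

y**3*cos(y) - 3*y**2*sin(y) - y**2*cos(y) + 2*y*sin(y) - 10*y*cos(y) + 10*sin(y) + cos(y) + C

Use integration by parts with u = y**3 - y**2 - 4*y - 1, dv = -sin(y) dy, so v = cos(y).
Apply parts 3 times (tabular method): alternate signs, differentiate u down to 0, integrate dv up.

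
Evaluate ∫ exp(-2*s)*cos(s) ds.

exp(-2*s)*sin(s)/5 - 2*exp(-2*s)*cos(s)/5 + C

Let I denote the integral. Integrate by parts with u = cos(s), dv = exp(-2*s) ds, so v = -exp(-2*s)/2: I = -exp(-2*s)*cos(s)/2 − (1/2)·∫ exp(-2*s)*sin(s) ds.
Apply parts again with u = sin(s), dv = exp(-2*s) ds: ∫ exp(-2*s)*sin(s) ds = -exp(-2*s)*sin(s)/2 + (1/2)·I. Substituting back brings back I: I = exp(-2*s)*sin(s)/4 - exp(-2*s)*cos(s)/2 − (1/4)·I.
Solving for I: (1 + 1/4)·I equals the remaining terms, so I = (4/5)·(exp(-2*s)*sin(s)/4 - exp(-2*s)*cos(s)/2).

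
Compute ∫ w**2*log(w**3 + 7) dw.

w**3*log(w**3 + 7)/3 - w**3/3 + 7*log(w**3 + 7)/3 + C

Let u = w**3 + 7, so du = (3*w**2) dw.
The integral becomes (1/3)·∫ log(u) du; integrate by parts with u′=log(u), dv′=du.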